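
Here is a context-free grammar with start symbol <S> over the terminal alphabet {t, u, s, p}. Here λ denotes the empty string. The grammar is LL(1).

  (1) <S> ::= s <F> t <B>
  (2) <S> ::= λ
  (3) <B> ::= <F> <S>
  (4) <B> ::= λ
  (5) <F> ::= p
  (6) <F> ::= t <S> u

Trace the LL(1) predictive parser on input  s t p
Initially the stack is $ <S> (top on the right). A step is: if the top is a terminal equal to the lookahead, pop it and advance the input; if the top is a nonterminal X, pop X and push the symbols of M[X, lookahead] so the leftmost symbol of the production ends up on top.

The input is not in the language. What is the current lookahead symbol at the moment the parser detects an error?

step 1: stack=$ <S>  input=s t p $  — expand <S> ::= s <F> t <B>
step 2: stack=$ <B> t <F> s  input=s t p $  — match s
step 3: stack=$ <B> t <F>  input=t p $  — expand <F> ::= t <S> u
step 4: stack=$ <B> t u <S> t  input=t p $  — match t
step 5: stack=$ <B> t u <S>  input=p $  — error: M[<S>, p] is empty

p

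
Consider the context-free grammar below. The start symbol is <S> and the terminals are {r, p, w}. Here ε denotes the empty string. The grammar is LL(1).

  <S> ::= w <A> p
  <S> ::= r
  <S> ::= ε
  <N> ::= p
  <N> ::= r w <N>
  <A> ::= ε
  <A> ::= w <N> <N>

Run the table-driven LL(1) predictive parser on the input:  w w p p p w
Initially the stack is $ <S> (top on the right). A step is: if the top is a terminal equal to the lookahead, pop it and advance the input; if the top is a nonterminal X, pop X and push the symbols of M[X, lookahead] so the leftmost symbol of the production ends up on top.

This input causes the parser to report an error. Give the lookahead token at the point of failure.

      Stack          Input          Action
   1  $ <S>          w w p p p w $  expand <S> ::= w <A> p
   2  $ p <A> w      w w p p p w $  match w
   3  $ p <A>        w p p p w $    expand <A> ::= w <N> <N>
   4  $ p <N> <N> w  w p p p w $    match w
   5  $ p <N> <N>    p p p w $      expand <N> ::= p
   6  $ p <N> p      p p p w $      match p
   7  $ p <N>        p p w $        expand <N> ::= p
   8  $ p p          p p w $        match p
   9  $ p            p w $          match p
  10  $              w $            error: stack empty but input remains

w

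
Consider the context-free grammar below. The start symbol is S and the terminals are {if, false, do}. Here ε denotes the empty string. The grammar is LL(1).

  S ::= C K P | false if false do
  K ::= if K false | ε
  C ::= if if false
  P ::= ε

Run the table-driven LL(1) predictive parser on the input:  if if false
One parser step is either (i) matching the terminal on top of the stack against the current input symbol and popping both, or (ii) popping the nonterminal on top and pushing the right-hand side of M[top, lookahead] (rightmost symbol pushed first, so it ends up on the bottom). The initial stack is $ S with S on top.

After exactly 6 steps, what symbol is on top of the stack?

step 1: stack=$ S  input=if if false $  — expand S ::= C K P
step 2: stack=$ P K C  input=if if false $  — expand C ::= if if false
step 3: stack=$ P K false if if  input=if if false $  — match if
step 4: stack=$ P K false if  input=if false $  — match if
step 5: stack=$ P K false  input=false $  — match false
step 6: stack=$ P K  input=$  — expand K ::= ε
Stack after step 6: $ P (top = P).

P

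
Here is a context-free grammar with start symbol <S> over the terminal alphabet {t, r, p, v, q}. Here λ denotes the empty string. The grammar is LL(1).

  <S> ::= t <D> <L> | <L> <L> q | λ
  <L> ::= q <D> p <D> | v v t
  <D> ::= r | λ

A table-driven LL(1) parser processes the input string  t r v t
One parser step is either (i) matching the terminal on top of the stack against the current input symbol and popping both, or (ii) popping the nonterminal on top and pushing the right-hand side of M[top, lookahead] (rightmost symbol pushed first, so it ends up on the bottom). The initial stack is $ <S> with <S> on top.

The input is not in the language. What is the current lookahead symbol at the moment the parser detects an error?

     Stack        Input      Action
  1  $ <S>        t r v t $  expand <S> ::= t <D> <L>
  2  $ <L> <D> t  t r v t $  match t
  3  $ <L> <D>    r v t $    expand <D> ::= r
  4  $ <L> r      r v t $    match r
  5  $ <L>        v t $      expand <L> ::= v v t
  6  $ t v v      v t $      match v
  7  $ t v        t $        error: top is terminal v but lookahead is t

t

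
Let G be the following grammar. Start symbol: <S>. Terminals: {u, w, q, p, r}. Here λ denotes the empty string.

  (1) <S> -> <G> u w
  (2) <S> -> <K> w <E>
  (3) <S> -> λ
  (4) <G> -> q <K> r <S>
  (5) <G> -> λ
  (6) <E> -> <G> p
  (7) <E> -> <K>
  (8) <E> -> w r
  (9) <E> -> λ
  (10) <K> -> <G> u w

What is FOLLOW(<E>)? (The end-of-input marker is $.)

FIRST(<G>) = {λ, q}
FIRST(<K>) = {q, u}  (via <G> u w)
FIRST(<S>) = {λ, q, u}  (via <G> u w, <K> w <E>)
FIRST(<E>) = {λ, p, q, u, w}  (via <G> p, <K>)
FOLLOW(<S>) includes $ since <S> is the start symbol.
FOLLOW(<G>): in <S>-><G> u w, <G> is followed by u w with FIRST {u}; in <E>-><G> p, <G> is followed by p with FIRST {p}; in <K>-><G> u w, <G> is followed by u w with FIRST {u}. Thus FOLLOW(<G>) = {p, u}.
FOLLOW(<S>): in <G>->q <K> r <S>, the suffix after <S> is empty, so FOLLOW(<S>) ⊇ FOLLOW(<G>) = {p, u}. Thus FOLLOW(<S>) = {$, p, u}.
FOLLOW(<E>): in <S>-><K> w <E>, the suffix after <E> is empty, so FOLLOW(<E>) ⊇ FOLLOW(<S>) = {$, p, u}. Thus FOLLOW(<E>) = {$, p, u}.
FOLLOW(<K>): in <S>-><K> w <E>, <K> is followed by w <E> with FIRST {w}; in <G>->q <K> r <S>, <K> is followed by r <S> with FIRST {r}; in <E>-><K>, the suffix after <K> is empty, so FOLLOW(<K>) ⊇ FOLLOW(<E>) = {$, p, u}. Thus FOLLOW(<K>) = {$, p, r, u, w}.

{$, p, u}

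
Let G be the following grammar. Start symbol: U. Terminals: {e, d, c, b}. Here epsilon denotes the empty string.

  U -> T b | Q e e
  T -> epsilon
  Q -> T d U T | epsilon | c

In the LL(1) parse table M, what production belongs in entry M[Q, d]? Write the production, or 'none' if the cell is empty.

FIRST(T) = {epsilon}
FIRST(Q) = {epsilon, c, d}  (via T d U T)
FIRST(U) = {b, c, d, e}  (via T b, Q e e)
FOLLOW(U) includes $ since U is the start symbol.
FOLLOW(Q): in U->Q e e, Q is followed by e e with FIRST {e}. Thus FOLLOW(Q) = {e}.
For Q -> T d U T: FIRST(T d U T) = {d}, so it goes in M[Q, t] for t ∈ {d}.
For Q -> epsilon: FIRST(epsilon) = {epsilon}, so it goes in M[Q, t] for t ∈ {}; since epsilon ∈ FIRST, also for every t ∈ FOLLOW(Q) = {e}.
For Q -> c: FIRST(c) = {c}, so it goes in M[Q, t] for t ∈ {c}.

Q -> T d U T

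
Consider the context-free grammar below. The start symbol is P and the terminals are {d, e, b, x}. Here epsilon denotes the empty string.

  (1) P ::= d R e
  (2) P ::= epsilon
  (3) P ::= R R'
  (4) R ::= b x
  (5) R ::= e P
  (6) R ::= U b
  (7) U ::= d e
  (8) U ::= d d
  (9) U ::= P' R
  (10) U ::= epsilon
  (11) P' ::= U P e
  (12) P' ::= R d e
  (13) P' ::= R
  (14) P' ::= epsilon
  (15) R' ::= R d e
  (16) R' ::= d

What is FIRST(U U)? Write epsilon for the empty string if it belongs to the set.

{epsilon, b, d, e}

FIRST(P) = {epsilon, b, d, e}  (via R R')
FIRST(R) = {b, d, e}  (via U b)
FIRST(R') = {b, d, e}  (via R d e)
FIRST(U) = {epsilon, b, d, e}  (via P' R)
FIRST(P') = {epsilon, b, d, e}  (via U P e, R d e, R)
FIRST(U U): take FIRST of each symbol in turn, carrying on past any symbol whose FIRST contains epsilon; result {epsilon, b, d, e}.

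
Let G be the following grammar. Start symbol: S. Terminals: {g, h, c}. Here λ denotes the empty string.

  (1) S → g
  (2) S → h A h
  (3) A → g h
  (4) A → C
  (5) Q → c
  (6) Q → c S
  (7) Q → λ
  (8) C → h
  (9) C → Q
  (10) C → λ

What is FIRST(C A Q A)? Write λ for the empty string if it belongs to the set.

FIRST(S): from S→g we get {g}; from S→h A h we get {h}. So FIRST(S) = {g, h}.
FIRST(Q): from Q→c we get {c}; from Q→c S we get {c}; from Q→λ we get {λ}. So FIRST(Q) = {λ, c}.
FIRST(C): from C→h we get {h}; from C→Q we get {λ, c}; from C→λ we get {λ}. So FIRST(C) = {λ, c, h}.
FIRST(A): from A→g h we get {g}; from A→C we get {λ, c, h}. So FIRST(A) = {λ, c, g, h}.
FIRST(C A Q A): take FIRST of each symbol in turn, carrying on past any symbol whose FIRST contains λ; result {λ, c, g, h}.

{λ, c, g, h}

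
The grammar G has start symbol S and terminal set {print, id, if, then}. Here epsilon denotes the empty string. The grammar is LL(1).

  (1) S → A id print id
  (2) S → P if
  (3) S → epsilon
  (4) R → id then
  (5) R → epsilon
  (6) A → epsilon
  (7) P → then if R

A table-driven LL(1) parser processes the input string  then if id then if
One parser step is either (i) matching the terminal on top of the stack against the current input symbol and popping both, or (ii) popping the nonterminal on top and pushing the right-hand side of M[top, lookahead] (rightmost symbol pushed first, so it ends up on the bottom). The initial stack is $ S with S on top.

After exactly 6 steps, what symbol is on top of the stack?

step 1: stack=$ S  input=then if id then if $  — expand S → P if
step 2: stack=$ if P  input=then if id then if $  — expand P → then if R
step 3: stack=$ if R if then  input=then if id then if $  — match then
step 4: stack=$ if R if  input=if id then if $  — match if
step 5: stack=$ if R  input=id then if $  — expand R → id then
step 6: stack=$ if then id  input=id then if $  — match id
Stack after step 6: $ if then (top = then).

then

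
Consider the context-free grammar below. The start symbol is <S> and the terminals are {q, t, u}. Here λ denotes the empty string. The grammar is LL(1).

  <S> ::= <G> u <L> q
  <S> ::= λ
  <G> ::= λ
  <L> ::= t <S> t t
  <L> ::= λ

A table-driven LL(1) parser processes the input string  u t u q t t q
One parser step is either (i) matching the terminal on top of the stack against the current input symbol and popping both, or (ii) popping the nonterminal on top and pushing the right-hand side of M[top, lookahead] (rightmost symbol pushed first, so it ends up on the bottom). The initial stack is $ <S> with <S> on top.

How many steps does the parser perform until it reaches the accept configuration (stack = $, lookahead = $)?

      Stack                Input            Action
   1  $ <S>                u t u q t t q $  expand <S> ::= <G> u <L> q
   2  $ q <L> u <G>        u t u q t t q $  expand <G> ::= λ
   3  $ q <L> u            u t u q t t q $  match u
   4  $ q <L>              t u q t t q $    expand <L> ::= t <S> t t
   5  $ q t t <S> t        t u q t t q $    match t
   6  $ q t t <S>          u q t t q $      expand <S> ::= <G> u <L> q
   7  $ q t t q <L> u <G>  u q t t q $      expand <G> ::= λ
   8  $ q t t q <L> u      u q t t q $      match u
   9  $ q t t q <L>        q t t q $        expand <L> ::= λ
  10  $ q t t q            q t t q $        match q
  11  $ q t t              t t q $          match t
  12  $ q t                t q $            match t
  13  $ q                  q $              match q
Accept reached after 13 steps.

13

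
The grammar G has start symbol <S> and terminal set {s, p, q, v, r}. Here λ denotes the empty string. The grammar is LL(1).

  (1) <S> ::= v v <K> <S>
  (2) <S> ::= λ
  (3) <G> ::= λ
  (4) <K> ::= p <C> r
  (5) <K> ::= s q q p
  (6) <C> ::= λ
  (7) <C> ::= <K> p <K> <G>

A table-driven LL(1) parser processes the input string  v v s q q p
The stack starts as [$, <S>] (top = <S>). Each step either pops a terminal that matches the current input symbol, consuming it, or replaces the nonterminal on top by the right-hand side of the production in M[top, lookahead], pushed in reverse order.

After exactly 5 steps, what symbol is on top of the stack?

q

step 1: stack=$ <S>  input=v v s q q p $  — expand <S> ::= v v <K> <S>
step 2: stack=$ <S> <K> v v  input=v v s q q p $  — match v
step 3: stack=$ <S> <K> v  input=v s q q p $  — match v
step 4: stack=$ <S> <K>  input=s q q p $  — expand <K> ::= s q q p
step 5: stack=$ <S> p q q s  input=s q q p $  — match s
Stack after step 5: $ <S> p q q (top = q).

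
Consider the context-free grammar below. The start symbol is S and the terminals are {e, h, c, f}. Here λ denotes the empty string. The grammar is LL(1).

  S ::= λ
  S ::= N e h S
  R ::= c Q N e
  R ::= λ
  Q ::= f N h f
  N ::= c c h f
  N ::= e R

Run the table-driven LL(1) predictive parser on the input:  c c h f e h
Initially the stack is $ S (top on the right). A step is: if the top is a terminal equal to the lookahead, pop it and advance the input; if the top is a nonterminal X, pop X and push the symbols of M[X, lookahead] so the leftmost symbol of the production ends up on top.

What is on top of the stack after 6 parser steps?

e

     Stack            Input          Action
  1  $ S              c c h f e h $  expand S ::= N e h S
  2  $ S h e N        c c h f e h $  expand N ::= c c h f
  3  $ S h e f h c c  c c h f e h $  match c
  4  $ S h e f h c    c h f e h $    match c
  5  $ S h e f h      h f e h $      match h
  6  $ S h e f        f e h $        match f
Stack after step 6: $ S h e (top = e).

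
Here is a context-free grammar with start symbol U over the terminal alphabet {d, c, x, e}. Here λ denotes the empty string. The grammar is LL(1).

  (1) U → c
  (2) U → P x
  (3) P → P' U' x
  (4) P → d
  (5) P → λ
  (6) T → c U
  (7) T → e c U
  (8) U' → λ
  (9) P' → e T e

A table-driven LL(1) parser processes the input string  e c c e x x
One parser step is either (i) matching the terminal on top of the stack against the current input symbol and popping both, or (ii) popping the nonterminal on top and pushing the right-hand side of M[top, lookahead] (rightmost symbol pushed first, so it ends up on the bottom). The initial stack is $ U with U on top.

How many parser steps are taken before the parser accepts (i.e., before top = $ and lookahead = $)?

12

      Stack           Input          Action
   1  $ U             e c c e x x $  expand U → P x
   2  $ x P           e c c e x x $  expand P → P' U' x
   3  $ x x U' P'     e c c e x x $  expand P' → e T e
   4  $ x x U' e T e  e c c e x x $  match e
   5  $ x x U' e T    c c e x x $    expand T → c U
   6  $ x x U' e U c  c c e x x $    match c
   7  $ x x U' e U    c e x x $      expand U → c
   8  $ x x U' e c    c e x x $      match c
   9  $ x x U' e      e x x $        match e
  10  $ x x U'        x x $          expand U' → λ
  11  $ x x           x x $          match x
  12  $ x             x $            match x
Accept reached after 12 steps.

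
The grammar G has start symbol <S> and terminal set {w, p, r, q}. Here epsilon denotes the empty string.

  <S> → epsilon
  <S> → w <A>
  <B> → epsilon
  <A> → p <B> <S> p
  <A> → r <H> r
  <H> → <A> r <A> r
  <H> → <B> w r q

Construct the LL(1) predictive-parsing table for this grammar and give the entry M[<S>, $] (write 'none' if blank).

FIRST(<S>) = {epsilon, w}
FIRST(<B>) = {epsilon}
FIRST(<A>) = {p, r}
FIRST(<H>) = {p, r, w}  (via <A> r <A> r, <B> w r q)
FOLLOW(<S>) includes $ since <S> is the start symbol.
FOLLOW(<S>): in <A>→p <B> <S> p, <S> is followed by p with FIRST {p}. Thus FOLLOW(<S>) = {$, p}.
For <S> → epsilon: FIRST(epsilon) = {epsilon}, so it goes in M[<S>, t] for t ∈ {}; since epsilon ∈ FIRST, also for every t ∈ FOLLOW(<S>) = {$, p}.
For <S> → w <A>: FIRST(w <A>) = {w}, so it goes in M[<S>, t] for t ∈ {w}.

<S> → epsilon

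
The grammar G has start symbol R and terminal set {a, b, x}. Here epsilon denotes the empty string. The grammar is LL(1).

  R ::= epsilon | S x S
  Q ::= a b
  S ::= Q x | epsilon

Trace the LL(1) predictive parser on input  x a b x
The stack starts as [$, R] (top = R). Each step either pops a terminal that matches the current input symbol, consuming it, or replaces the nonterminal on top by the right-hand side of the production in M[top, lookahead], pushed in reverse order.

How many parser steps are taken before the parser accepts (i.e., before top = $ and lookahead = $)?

step 1: stack=$ R  input=x a b x $  — expand R ::= S x S
step 2: stack=$ S x S  input=x a b x $  — expand S ::= epsilon
step 3: stack=$ S x  input=x a b x $  — match x
step 4: stack=$ S  input=a b x $  — expand S ::= Q x
step 5: stack=$ x Q  input=a b x $  — expand Q ::= a b
step 6: stack=$ x b a  input=a b x $  — match a
step 7: stack=$ x b  input=b x $  — match b
step 8: stack=$ x  input=x $  — match x
Accept reached after 8 steps.

8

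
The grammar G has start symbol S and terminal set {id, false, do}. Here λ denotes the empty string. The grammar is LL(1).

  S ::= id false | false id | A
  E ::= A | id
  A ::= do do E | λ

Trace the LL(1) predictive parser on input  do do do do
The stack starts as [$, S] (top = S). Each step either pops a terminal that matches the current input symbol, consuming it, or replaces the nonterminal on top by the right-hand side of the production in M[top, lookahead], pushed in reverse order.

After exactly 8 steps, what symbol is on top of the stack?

E

step 1: stack=$ S  input=do do do do $  — expand S ::= A
step 2: stack=$ A  input=do do do do $  — expand A ::= do do E
step 3: stack=$ E do do  input=do do do do $  — match do
step 4: stack=$ E do  input=do do do $  — match do
step 5: stack=$ E  input=do do $  — expand E ::= A
step 6: stack=$ A  input=do do $  — expand A ::= do do E
step 7: stack=$ E do do  input=do do $  — match do
step 8: stack=$ E do  input=do $  — match do
Stack after step 8: $ E (top = E).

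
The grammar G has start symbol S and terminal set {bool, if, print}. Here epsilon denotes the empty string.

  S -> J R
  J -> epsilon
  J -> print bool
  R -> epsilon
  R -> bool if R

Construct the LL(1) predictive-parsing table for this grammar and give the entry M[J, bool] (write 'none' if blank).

FIRST(J): from J->epsilon we get {epsilon}; from J->print bool we get {print}. So FIRST(J) = {epsilon, print}.
FIRST(R): from R->epsilon we get {epsilon}; from R->bool if R we get {bool}. So FIRST(R) = {epsilon, bool}.
FIRST(S): from S->J R we get {epsilon, bool, print}. So FIRST(S) = {epsilon, bool, print}.
FOLLOW(S) includes $ since S is the start symbol.
FOLLOW(S): S appears on no right-hand side. Thus FOLLOW(S) = {$}.
FOLLOW(J): in S->J R, J is followed by R with FIRST {epsilon, bool}; in S->J R, the suffix after J is nullable, so FOLLOW(J) ⊇ FOLLOW(S) = {$}. Thus FOLLOW(J) = {$, bool}.
For J -> epsilon: FIRST(epsilon) = {epsilon}, so it goes in M[J, t] for t ∈ {}; since epsilon ∈ FIRST, also for every t ∈ FOLLOW(J) = {$, bool}.
For J -> print bool: FIRST(print bool) = {print}, so it goes in M[J, t] for t ∈ {print}.

J -> epsilon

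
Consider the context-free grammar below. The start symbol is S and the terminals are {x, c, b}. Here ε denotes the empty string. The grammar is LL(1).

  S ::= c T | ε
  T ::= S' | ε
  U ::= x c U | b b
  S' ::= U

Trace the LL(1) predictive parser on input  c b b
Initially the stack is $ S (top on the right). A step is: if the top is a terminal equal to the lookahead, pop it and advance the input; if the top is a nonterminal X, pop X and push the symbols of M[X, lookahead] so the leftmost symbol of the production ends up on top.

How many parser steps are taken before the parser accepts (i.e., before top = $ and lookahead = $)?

step 1: stack=$ S  input=c b b $  — expand S ::= c T
step 2: stack=$ T c  input=c b b $  — match c
step 3: stack=$ T  input=b b $  — expand T ::= S'
step 4: stack=$ S'  input=b b $  — expand S' ::= U
step 5: stack=$ U  input=b b $  — expand U ::= b b
step 6: stack=$ b b  input=b b $  — match b
step 7: stack=$ b  input=b $  — match b
Accept reached after 7 steps.

7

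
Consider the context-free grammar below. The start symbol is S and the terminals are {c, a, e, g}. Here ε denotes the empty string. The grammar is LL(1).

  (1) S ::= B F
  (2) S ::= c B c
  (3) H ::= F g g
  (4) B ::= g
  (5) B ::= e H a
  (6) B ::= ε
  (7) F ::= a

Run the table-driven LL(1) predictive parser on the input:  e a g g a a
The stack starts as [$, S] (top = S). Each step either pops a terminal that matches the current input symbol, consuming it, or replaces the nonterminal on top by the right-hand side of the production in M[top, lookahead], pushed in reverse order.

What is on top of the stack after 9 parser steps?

     Stack        Input          Action
  1  $ S          e a g g a a $  expand S ::= B F
  2  $ F B        e a g g a a $  expand B ::= e H a
  3  $ F a H e    e a g g a a $  match e
  4  $ F a H      a g g a a $    expand H ::= F g g
  5  $ F a g g F  a g g a a $    expand F ::= a
  6  $ F a g g a  a g g a a $    match a
  7  $ F a g g    g g a a $      match g
  8  $ F a g      g a a $        match g
  9  $ F a        a a $          match a
Stack after step 9: $ F (top = F).

F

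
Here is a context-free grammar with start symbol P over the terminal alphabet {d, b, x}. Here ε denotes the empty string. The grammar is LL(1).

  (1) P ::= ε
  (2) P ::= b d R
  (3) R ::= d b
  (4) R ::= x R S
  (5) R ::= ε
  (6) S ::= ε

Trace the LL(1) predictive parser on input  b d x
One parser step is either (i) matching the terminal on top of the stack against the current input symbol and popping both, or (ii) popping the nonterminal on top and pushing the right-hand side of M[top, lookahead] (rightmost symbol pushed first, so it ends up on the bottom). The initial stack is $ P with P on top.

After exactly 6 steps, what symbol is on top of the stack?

S

step 1: stack=$ P  input=b d x $  — expand P ::= b d R
step 2: stack=$ R d b  input=b d x $  — match b
step 3: stack=$ R d  input=d x $  — match d
step 4: stack=$ R  input=x $  — expand R ::= x R S
step 5: stack=$ S R x  input=x $  — match x
step 6: stack=$ S R  input=$  — expand R ::= ε
Stack after step 6: $ S (top = S).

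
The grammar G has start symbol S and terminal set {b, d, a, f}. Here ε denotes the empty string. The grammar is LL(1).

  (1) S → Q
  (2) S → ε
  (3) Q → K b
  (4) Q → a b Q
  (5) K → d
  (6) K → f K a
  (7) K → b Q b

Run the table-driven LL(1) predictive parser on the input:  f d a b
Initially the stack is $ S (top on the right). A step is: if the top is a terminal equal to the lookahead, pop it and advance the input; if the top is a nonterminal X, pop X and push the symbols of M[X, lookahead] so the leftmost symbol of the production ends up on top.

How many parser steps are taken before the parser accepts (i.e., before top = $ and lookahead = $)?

     Stack      Input      Action
  1  $ S        f d a b $  expand S → Q
  2  $ Q        f d a b $  expand Q → K b
  3  $ b K      f d a b $  expand K → f K a
  4  $ b a K f  f d a b $  match f
  5  $ b a K    d a b $    expand K → d
  6  $ b a d    d a b $    match d
  7  $ b a      a b $      match a
  8  $ b        b $        match b
Accept reached after 8 steps.

8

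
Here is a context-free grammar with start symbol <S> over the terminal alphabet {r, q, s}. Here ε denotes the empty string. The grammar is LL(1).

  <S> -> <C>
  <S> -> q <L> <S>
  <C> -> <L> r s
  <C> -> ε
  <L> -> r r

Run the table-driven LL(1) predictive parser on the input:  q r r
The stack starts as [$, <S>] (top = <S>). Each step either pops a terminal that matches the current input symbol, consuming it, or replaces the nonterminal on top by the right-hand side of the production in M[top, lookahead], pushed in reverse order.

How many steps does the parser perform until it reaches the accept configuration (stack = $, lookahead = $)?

step 1: stack=$ <S>  input=q r r $  — expand <S> -> q <L> <S>
step 2: stack=$ <S> <L> q  input=q r r $  — match q
step 3: stack=$ <S> <L>  input=r r $  — expand <L> -> r r
step 4: stack=$ <S> r r  input=r r $  — match r
step 5: stack=$ <S> r  input=r $  — match r
step 6: stack=$ <S>  input=$  — expand <S> -> <C>
step 7: stack=$ <C>  input=$  — expand <C> -> ε
Accept reached after 7 steps.

7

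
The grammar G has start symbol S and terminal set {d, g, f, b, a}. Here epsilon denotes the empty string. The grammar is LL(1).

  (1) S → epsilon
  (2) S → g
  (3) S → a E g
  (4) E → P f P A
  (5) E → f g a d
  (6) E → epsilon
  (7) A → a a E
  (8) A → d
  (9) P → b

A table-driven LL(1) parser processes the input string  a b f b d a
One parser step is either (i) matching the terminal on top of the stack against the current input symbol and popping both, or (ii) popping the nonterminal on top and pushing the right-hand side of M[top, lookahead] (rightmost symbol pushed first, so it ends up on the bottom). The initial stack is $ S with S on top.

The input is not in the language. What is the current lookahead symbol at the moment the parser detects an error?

step 1: stack=$ S  input=a b f b d a $  — expand S → a E g
step 2: stack=$ g E a  input=a b f b d a $  — match a
step 3: stack=$ g E  input=b f b d a $  — expand E → P f P A
step 4: stack=$ g A P f P  input=b f b d a $  — expand P → b
step 5: stack=$ g A P f b  input=b f b d a $  — match b
step 6: stack=$ g A P f  input=f b d a $  — match f
step 7: stack=$ g A P  input=b d a $  — expand P → b
step 8: stack=$ g A b  input=b d a $  — match b
step 9: stack=$ g A  input=d a $  — expand A → d
step 10: stack=$ g d  input=d a $  — match d
step 11: stack=$ g  input=a $  — error: top is terminal g but lookahead is a

a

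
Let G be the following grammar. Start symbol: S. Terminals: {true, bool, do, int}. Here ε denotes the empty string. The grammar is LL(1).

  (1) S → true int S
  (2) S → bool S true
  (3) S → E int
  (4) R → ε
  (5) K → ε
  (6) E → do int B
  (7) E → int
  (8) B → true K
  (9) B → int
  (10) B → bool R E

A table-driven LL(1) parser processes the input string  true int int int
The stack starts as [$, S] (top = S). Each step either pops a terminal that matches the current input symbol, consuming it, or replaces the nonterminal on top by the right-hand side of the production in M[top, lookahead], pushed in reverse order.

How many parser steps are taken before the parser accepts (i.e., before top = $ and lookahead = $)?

step 1: stack=$ S  input=true int int int $  — expand S → true int S
step 2: stack=$ S int true  input=true int int int $  — match true
step 3: stack=$ S int  input=int int int $  — match int
step 4: stack=$ S  input=int int $  — expand S → E int
step 5: stack=$ int E  input=int int $  — expand E → int
step 6: stack=$ int int  input=int int $  — match int
step 7: stack=$ int  input=int $  — match int
Accept reached after 7 steps.

7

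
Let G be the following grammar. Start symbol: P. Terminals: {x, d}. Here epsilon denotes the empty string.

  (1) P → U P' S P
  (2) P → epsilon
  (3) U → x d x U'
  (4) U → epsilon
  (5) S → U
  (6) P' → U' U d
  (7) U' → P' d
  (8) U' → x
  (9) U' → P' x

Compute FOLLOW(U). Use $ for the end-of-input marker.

FIRST(U): from U→x d x U' we get {x}; from U→epsilon we get {epsilon}. So FIRST(U) = {epsilon, x}.
FIRST(S): from S→U we get {epsilon, x}. So FIRST(S) = {epsilon, x}.
FIRST(P): from P→U P' S P we get {x}; from P→epsilon we get {epsilon}. So FIRST(P) = {epsilon, x}.
FIRST(P'): from P'→U' U d we get {x}. So FIRST(P') = {x}.
FIRST(U'): from U'→P' d we get {x}; from U'→x we get {x}; from U'→P' x we get {x}. So FIRST(U') = {x}.
FOLLOW(P) includes $ since P is the start symbol.
FOLLOW(P): in P→U P' S P, the suffix after P is empty (adds nothing new). Thus FOLLOW(P) = {$}.
FOLLOW(S): in P→U P' S P, S is followed by P with FIRST {epsilon, x}; in P→U P' S P, the suffix after S is nullable, so FOLLOW(S) ⊇ FOLLOW(P) = {$}. Thus FOLLOW(S) = {$, x}.
FOLLOW(U): in P→U P' S P, U is followed by P' S P with FIRST {x}; in S→U, the suffix after U is empty, so FOLLOW(U) ⊇ FOLLOW(S) = {$, x}; in P'→U' U d, U is followed by d with FIRST {d}. Thus FOLLOW(U) = {$, d, x}.
FOLLOW(P'): in P→U P' S P, P' is followed by S P with FIRST {epsilon, x}; in P→U P' S P, the suffix after P' is nullable, so FOLLOW(P') ⊇ FOLLOW(P) = {$}; in U'→P' d, P' is followed by d with FIRST {d}; in U'→P' x, P' is followed by x with FIRST {x}. Thus FOLLOW(P') = {$, d, x}.
FOLLOW(U'): in U→x d x U', the suffix after U' is empty, so FOLLOW(U') ⊇ FOLLOW(U) = {$, d, x}; in P'→U' U d, U' is followed by U d with FIRST {d, x}. Thus FOLLOW(U') = {$, d, x}.

{$, d, x}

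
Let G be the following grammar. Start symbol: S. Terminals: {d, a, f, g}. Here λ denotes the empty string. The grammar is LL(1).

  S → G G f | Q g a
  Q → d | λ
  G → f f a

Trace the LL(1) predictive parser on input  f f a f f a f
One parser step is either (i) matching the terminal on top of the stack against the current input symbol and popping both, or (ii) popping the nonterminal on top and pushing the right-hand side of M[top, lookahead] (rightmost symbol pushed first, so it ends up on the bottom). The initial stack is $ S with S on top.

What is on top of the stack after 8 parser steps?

a

step 1: stack=$ S  input=f f a f f a f $  — expand S → G G f
step 2: stack=$ f G G  input=f f a f f a f $  — expand G → f f a
step 3: stack=$ f G a f f  input=f f a f f a f $  — match f
step 4: stack=$ f G a f  input=f a f f a f $  — match f
step 5: stack=$ f G a  input=a f f a f $  — match a
step 6: stack=$ f G  input=f f a f $  — expand G → f f a
step 7: stack=$ f a f f  input=f f a f $  — match f
step 8: stack=$ f a f  input=f a f $  — match f
Stack after step 8: $ f a (top = a).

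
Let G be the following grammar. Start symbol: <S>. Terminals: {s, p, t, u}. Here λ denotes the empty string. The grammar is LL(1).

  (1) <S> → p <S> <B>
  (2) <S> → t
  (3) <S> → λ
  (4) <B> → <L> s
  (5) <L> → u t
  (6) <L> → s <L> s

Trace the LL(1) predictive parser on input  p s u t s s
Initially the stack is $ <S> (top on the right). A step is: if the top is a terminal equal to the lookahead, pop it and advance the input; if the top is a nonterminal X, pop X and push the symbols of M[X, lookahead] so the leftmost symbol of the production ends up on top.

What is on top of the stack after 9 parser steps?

s

step 1: stack=$ <S>  input=p s u t s s $  — expand <S> → p <S> <B>
step 2: stack=$ <B> <S> p  input=p s u t s s $  — match p
step 3: stack=$ <B> <S>  input=s u t s s $  — expand <S> → λ
step 4: stack=$ <B>  input=s u t s s $  — expand <B> → <L> s
step 5: stack=$ s <L>  input=s u t s s $  — expand <L> → s <L> s
step 6: stack=$ s s <L> s  input=s u t s s $  — match s
step 7: stack=$ s s <L>  input=u t s s $  — expand <L> → u t
step 8: stack=$ s s t u  input=u t s s $  — match u
step 9: stack=$ s s t  input=t s s $  — match t
Stack after step 9: $ s s (top = s).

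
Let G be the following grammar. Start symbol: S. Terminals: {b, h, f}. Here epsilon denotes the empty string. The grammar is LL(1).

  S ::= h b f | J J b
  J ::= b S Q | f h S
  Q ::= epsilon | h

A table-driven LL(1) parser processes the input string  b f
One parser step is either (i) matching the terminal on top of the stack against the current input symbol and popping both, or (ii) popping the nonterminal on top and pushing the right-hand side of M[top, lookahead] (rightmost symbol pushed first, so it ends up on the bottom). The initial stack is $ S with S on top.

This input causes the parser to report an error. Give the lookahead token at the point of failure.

step 1: stack=$ S  input=b f $  — expand S ::= J J b
step 2: stack=$ b J J  input=b f $  — expand J ::= b S Q
step 3: stack=$ b J Q S b  input=b f $  — match b
step 4: stack=$ b J Q S  input=f $  — expand S ::= J J b
step 5: stack=$ b J Q b J J  input=f $  — expand J ::= f h S
step 6: stack=$ b J Q b J S h f  input=f $  — match f
step 7: stack=$ b J Q b J S h  input=$  — error: top is terminal h but lookahead is $

$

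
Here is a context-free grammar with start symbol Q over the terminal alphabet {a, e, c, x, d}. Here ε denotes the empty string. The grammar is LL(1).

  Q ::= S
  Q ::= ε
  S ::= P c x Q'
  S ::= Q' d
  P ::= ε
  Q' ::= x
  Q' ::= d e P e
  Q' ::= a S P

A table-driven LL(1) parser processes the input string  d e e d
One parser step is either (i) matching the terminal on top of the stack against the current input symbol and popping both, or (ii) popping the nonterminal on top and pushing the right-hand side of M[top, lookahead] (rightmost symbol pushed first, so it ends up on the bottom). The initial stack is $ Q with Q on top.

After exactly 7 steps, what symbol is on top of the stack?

d

step 1: stack=$ Q  input=d e e d $  — expand Q ::= S
step 2: stack=$ S  input=d e e d $  — expand S ::= Q' d
step 3: stack=$ d Q'  input=d e e d $  — expand Q' ::= d e P e
step 4: stack=$ d e P e d  input=d e e d $  — match d
step 5: stack=$ d e P e  input=e e d $  — match e
step 6: stack=$ d e P  input=e d $  — expand P ::= ε
step 7: stack=$ d e  input=e d $  — match e
Stack after step 7: $ d (top = d).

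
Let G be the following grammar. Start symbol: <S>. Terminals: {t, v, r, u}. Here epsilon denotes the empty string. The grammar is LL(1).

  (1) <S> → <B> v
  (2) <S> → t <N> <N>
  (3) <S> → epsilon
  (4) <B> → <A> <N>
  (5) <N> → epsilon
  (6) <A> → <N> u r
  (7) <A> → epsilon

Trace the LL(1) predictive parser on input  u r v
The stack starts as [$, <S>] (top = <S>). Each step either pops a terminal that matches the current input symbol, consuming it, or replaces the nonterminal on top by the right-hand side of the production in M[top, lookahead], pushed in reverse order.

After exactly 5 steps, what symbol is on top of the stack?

     Stack            Input    Action
  1  $ <S>            u r v $  expand <S> → <B> v
  2  $ v <B>          u r v $  expand <B> → <A> <N>
  3  $ v <N> <A>      u r v $  expand <A> → <N> u r
  4  $ v <N> r u <N>  u r v $  expand <N> → epsilon
  5  $ v <N> r u      u r v $  match u
Stack after step 5: $ v <N> r (top = r).

r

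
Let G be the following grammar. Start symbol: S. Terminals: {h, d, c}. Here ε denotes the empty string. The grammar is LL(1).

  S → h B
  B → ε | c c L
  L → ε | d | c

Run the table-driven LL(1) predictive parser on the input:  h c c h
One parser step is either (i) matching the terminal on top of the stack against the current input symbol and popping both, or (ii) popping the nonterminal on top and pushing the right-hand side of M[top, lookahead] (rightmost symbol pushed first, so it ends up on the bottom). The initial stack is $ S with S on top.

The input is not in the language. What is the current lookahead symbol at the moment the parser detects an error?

     Stack    Input      Action
  1  $ S      h c c h $  expand S → h B
  2  $ B h    h c c h $  match h
  3  $ B      c c h $    expand B → c c L
  4  $ L c c  c c h $    match c
  5  $ L c    c h $      match c
  6  $ L      h $        error: M[L, h] is empty

h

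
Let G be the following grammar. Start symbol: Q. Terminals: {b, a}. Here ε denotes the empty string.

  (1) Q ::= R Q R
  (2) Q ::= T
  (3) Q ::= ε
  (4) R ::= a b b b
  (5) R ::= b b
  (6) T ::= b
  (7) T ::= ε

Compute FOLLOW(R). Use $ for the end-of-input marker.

FIRST(R): from R::=a b b b we get {a}; from R::=b b we get {b}. So FIRST(R) = {a, b}.
FIRST(T): from T::=b we get {b}; from T::=ε we get {ε}. So FIRST(T) = {ε, b}.
FIRST(Q): from Q::=R Q R we get {a, b}; from Q::=T we get {ε, b}; from Q::=ε we get {ε}. So FIRST(Q) = {ε, a, b}.
FOLLOW(Q) includes $ since Q is the start symbol.
FOLLOW(Q): in Q::=R Q R, Q is followed by R with FIRST {a, b}. Thus FOLLOW(Q) = {$, a, b}.
FOLLOW(R): in Q::=R Q R (occurrence 1), R is followed by Q R with FIRST {a, b}; in Q::=R Q R (occurrence 2), the suffix after R is empty, so FOLLOW(R) ⊇ FOLLOW(Q) = {$, a, b}. Thus FOLLOW(R) = {$, a, b}.
FOLLOW(T): in Q::=T, the suffix after T is empty, so FOLLOW(T) ⊇ FOLLOW(Q) = {$, a, b}. Thus FOLLOW(T) = {$, a, b}.

{$, a, b}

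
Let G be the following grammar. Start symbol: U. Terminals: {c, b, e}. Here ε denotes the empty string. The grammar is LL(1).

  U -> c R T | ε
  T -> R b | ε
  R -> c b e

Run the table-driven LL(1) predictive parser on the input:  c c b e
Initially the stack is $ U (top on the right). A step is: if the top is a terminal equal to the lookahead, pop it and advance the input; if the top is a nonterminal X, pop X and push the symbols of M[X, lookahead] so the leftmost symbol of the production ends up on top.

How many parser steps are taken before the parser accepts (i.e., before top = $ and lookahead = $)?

7

     Stack      Input      Action
  1  $ U        c c b e $  expand U -> c R T
  2  $ T R c    c c b e $  match c
  3  $ T R      c b e $    expand R -> c b e
  4  $ T e b c  c b e $    match c
  5  $ T e b    b e $      match b
  6  $ T e      e $        match e
  7  $ T        $          expand T -> ε
Accept reached after 7 steps.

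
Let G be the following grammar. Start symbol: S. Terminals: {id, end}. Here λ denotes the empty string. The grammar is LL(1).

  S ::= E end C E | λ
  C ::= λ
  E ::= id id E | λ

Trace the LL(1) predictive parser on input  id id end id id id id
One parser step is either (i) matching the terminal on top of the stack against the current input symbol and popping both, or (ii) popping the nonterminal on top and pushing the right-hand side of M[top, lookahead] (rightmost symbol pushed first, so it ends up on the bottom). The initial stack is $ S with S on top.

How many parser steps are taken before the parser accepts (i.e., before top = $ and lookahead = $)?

      Stack              Input                    Action
   1  $ S                id id end id id id id $  expand S ::= E end C E
   2  $ E C end E        id id end id id id id $  expand E ::= id id E
   3  $ E C end E id id  id id end id id id id $  match id
   4  $ E C end E id     id end id id id id $     match id
   5  $ E C end E        end id id id id $        expand E ::= λ
   6  $ E C end          end id id id id $        match end
   7  $ E C              id id id id $            expand C ::= λ
   8  $ E                id id id id $            expand E ::= id id E
   9  $ E id id          id id id id $            match id
  10  $ E id             id id id $               match id
  11  $ E                id id $                  expand E ::= id id E
  12  $ E id id          id id $                  match id
  13  $ E id             id $                     match id
  14  $ E                $                        expand E ::= λ
Accept reached after 14 steps.

14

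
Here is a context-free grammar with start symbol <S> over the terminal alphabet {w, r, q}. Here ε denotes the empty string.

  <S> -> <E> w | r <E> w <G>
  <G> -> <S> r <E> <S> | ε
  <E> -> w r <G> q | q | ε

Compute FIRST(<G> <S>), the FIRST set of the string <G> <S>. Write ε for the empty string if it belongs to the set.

{q, r, w}

FIRST(<E>): from <E>->w r <G> q we get {w}; from <E>->q we get {q}; from <E>->ε we get {ε}. So FIRST(<E>) = {ε, q, w}.
FIRST(<S>): from <S>-><E> w we get {q, w}; from <S>->r <E> w <G> we get {r}. So FIRST(<S>) = {q, r, w}.
FIRST(<G>): from <G>-><S> r <E> <S> we get {q, r, w}; from <G>->ε we get {ε}. So FIRST(<G>) = {ε, q, r, w}.
FIRST(<G> <S>): take FIRST of each symbol in turn, carrying on past any symbol whose FIRST contains ε; result {q, r, w}.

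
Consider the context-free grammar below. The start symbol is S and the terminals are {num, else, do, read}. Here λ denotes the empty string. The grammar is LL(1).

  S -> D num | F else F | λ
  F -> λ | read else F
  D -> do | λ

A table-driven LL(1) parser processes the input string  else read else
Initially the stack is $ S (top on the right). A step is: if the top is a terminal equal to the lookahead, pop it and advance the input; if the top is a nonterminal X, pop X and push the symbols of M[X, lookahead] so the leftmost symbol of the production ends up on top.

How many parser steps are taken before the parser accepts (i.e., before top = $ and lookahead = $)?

     Stack          Input             Action
  1  $ S            else read else $  expand S -> F else F
  2  $ F else F     else read else $  expand F -> λ
  3  $ F else       else read else $  match else
  4  $ F            read else $       expand F -> read else F
  5  $ F else read  read else $       match read
  6  $ F else       else $            match else
  7  $ F            $                 expand F -> λ
Accept reached after 7 steps.

7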